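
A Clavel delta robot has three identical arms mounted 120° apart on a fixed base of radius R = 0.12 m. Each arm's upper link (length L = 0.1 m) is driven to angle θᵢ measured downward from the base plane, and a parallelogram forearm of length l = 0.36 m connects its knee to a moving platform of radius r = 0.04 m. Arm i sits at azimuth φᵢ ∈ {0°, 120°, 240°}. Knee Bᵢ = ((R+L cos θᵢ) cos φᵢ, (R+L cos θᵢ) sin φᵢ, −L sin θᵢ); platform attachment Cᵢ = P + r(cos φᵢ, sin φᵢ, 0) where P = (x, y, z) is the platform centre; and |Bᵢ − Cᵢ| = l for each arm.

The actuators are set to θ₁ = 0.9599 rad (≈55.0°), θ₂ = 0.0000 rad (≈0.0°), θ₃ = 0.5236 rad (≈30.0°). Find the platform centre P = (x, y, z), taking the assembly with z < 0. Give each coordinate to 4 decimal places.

(-0.0994, 0.0591, -0.3466)

S1 = (0.1374·cos0.0°, 0.1374·sin0.0°, -0.0819) = (0.1374, 0.0000, -0.0819)
S2 = (0.1800·cos120.0°, 0.1800·sin120.0°, 0.0000) = (-0.0900, 0.1559, 0.0000)
φ3=240.0°: virtual centre (-0.0833, -0.1443, -0.0500), radius l
|S₂|²−|S₁|² = 0.0068;  |S₃|²−|S₁|² = 0.0047
[-0.4547 0.3118 0.1638]·P = 0.0068;  [-0.4413 -0.2886 0.0638]·P = 0.0047
Cramer: x(z) = -0.0128+0.2499z;  y(z) = 0.0033-0.1610z
sphere 1 gives Az²+Bz+C=0 with A=1.0884, B=0.0877, C=-0.1003;  B²−4AC=0.4446;  roots -0.3466, 0.2660;  negative root z = -0.3466
x = -0.0994, y = 0.0591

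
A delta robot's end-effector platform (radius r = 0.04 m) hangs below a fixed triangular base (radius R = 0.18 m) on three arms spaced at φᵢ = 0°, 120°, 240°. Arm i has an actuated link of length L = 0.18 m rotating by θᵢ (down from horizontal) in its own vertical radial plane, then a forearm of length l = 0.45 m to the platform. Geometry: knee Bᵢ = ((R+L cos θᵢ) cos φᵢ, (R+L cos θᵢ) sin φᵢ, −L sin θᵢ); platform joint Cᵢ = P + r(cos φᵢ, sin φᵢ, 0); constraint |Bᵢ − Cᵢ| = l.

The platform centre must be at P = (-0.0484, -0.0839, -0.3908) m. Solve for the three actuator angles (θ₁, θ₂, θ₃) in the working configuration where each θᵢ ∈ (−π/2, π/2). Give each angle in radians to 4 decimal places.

θ₁ = 0.6110, θ₂ = 0.6112, θ₃ = 0.0001

rotate P by −φ1: (-0.0484, -0.0839, -0.3908)
  A cos θ + B sin θ = C:  0.1884·cos θ + -0.3908·sin θ = -0.0699
  √(A²+B²)=0.4338;  θ1 = -1.1216+1.7326 ≈ 0.6110
rotate P by −φ2: (-0.0485, 0.0839, -0.3908)
  A cos θ + B sin θ = C:  0.1885·cos θ + -0.3908·sin θ = -0.0699
  θ2 = atan2(B,A) + arccos(C/0.4339) = 0.6112
arm 3 (φ=240.0°): x'=0.0969, y'=0.0000
  A=0.0431, B=-0.3908, C=(l²−L²−A²−y'²−z²)/(2L)=0.0431
  γ=atan2(-0.3908,0.0431)=-1.4609;  ψ=arccos(0.1096)=1.4610;  θ3=γ+ψ≈0.0001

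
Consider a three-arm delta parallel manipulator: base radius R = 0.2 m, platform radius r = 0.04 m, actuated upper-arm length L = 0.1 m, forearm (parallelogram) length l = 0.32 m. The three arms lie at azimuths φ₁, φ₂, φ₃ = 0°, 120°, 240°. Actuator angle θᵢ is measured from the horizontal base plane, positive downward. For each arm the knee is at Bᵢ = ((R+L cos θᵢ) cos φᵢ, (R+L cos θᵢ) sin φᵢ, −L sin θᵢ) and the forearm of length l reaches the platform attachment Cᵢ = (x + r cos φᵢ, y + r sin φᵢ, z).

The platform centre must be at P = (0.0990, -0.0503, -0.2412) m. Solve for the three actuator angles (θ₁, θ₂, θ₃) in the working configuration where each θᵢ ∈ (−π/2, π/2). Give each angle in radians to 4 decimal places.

φ1=0.0° → target in arm frame (0.0990, -0.0503)
  A=0.0610, B=-0.2412, C=(l²−L²−A²−y'²−z²)/(2L)=0.1399
  θ1 = atan2(B,A) + arccos(C/0.2488) = -0.3493
arm 2 (φ=120.0°): x'=-0.0931, y'=-0.0606
  A cos θ + B sin θ = C:  0.2531·cos θ + -0.2412·sin θ = -0.1674
  γ=atan2(-0.2412,0.2531)=-0.7614;  ψ=arccos(-0.4790)=2.0703;  θ2=γ+ψ≈1.3089
rotate P by −φ3: (-0.0059, 0.1109, -0.2412)
  A cos θ + B sin θ = C:  0.1659·cos θ + -0.2412·sin θ = -0.0280
  γ=atan2(-0.2412,0.1659)=-0.9682;  ψ=arccos(-0.0958)=1.6667;  θ3=γ+ψ≈0.6985

θ₁ = -0.3493, θ₂ = 1.3089, θ₃ = 0.6985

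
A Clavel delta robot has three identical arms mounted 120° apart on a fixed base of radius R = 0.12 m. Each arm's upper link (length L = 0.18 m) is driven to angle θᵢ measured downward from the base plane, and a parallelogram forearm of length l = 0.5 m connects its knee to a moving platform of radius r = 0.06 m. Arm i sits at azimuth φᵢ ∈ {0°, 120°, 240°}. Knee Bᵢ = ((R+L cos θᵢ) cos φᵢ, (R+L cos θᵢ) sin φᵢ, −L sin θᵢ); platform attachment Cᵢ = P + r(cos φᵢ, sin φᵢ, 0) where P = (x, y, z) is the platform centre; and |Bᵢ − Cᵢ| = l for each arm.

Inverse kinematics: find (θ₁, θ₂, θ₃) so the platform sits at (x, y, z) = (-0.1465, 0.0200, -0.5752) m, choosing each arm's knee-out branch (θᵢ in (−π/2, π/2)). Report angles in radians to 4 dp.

rotate P by −φ1: (-0.1465, 0.0200, -0.5752)
  A cos θ + B sin θ = C:  0.2065·cos θ + -0.5752·sin θ = -0.4342
  θ1 = atan2(B,A) + arccos(C/0.6111) = 1.1347
arm 2 (φ=120.0°): x'=0.0906, y'=0.1169
  A=-0.0306, B=-0.5752, C=(l²−L²−A²−y'²−z²)/(2L)=-0.3551
  √(A²+B²)=0.5760;  θ2 = -1.6239+2.2351 ≈ 0.6112
rotate P by −φ3: (0.0559, -0.1369, -0.5752)
  A cos θ + B sin θ = C:  0.0041·cos θ + -0.5752·sin θ = -0.3667
  γ=atan2(-0.5752,0.0041)=-1.5637;  ψ=arccos(-0.6375)=2.2620;  θ3=γ+ψ≈0.6983

θ₁ = 1.1347, θ₂ = 0.6112, θ₃ = 0.6983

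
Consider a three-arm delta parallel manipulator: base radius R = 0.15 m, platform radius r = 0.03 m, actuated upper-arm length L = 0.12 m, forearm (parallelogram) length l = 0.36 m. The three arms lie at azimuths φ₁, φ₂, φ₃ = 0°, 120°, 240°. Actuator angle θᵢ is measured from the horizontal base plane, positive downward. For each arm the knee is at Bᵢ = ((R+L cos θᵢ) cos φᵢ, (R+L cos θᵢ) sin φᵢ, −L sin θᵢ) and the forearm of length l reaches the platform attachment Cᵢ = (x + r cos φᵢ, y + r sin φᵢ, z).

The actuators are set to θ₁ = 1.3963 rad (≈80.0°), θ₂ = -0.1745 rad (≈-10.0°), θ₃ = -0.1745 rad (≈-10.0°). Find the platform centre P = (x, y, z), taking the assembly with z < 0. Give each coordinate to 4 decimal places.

φ1=0.0°: virtual centre (0.1408, 0.0000, -0.1182), radius l
centre 2 = (0.2382·cos120.0°, 0.2382·sin120.0°, 0.0208) = (-0.1191, 0.2063, 0.0208)
φ3=240.0°: virtual centre (-0.1191, -0.2063, 0.0208), radius l
eliminate P² terms by subtracting sphere 1 from 2 and 3
[-0.5198 0.4125 0.2780]·P = 0.0234;  [-0.5198 -0.4125 0.2780]·P = 0.0234
Cramer: x(z) = -0.0449+0.5348z;  y(z) = 0.0000-0.0000z
into |P−centre ₁|² = l²: 1.2860z² + 0.0376z + -0.0811 = 0;  Δ = 0.4187;  z = -0.2662 or 0.2369 → z<0 root = -0.2662
x = -0.1873, y = 0.0000

(-0.1873, 0.0000, -0.2662)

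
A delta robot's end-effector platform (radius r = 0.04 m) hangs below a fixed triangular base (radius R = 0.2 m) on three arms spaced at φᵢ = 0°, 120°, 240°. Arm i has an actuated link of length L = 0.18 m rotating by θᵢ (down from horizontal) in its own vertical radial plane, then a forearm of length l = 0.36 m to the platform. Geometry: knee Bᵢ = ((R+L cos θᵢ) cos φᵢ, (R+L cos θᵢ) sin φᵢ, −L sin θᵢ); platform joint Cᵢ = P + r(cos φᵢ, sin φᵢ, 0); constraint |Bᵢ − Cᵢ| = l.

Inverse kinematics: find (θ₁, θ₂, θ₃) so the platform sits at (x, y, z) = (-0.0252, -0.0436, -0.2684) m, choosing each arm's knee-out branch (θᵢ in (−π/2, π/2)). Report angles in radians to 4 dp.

φ1=0.0° → target in arm frame (-0.0252, -0.0436)
  A=0.1852, B=-0.2684, C=(l²−L²−A²−y'²−z²)/(2L)=-0.0307
  √(A²+B²)=0.3261;  θ1 = -0.9668+1.6650 ≈ 0.6982
φ2=120.0° → target in arm frame (-0.0252, 0.0436)
  A=0.1852, B=-0.2684, C=(l²−L²−A²−y'²−z²)/(2L)=-0.0306
  √(A²+B²)=0.3261;  θ2 = -0.9669+1.6649 ≈ 0.6980
arm 3 (φ=240.0°): x'=0.0504, y'=0.0000
  A cos θ + B sin θ = C:  0.1096·cos θ + -0.2684·sin θ = 0.0365
  √(A²+B²)=0.2899;  θ3 = -1.1830+1.4446 ≈ 0.2616

θ₁ = 0.6982, θ₂ = 0.6980, θ₃ = 0.2616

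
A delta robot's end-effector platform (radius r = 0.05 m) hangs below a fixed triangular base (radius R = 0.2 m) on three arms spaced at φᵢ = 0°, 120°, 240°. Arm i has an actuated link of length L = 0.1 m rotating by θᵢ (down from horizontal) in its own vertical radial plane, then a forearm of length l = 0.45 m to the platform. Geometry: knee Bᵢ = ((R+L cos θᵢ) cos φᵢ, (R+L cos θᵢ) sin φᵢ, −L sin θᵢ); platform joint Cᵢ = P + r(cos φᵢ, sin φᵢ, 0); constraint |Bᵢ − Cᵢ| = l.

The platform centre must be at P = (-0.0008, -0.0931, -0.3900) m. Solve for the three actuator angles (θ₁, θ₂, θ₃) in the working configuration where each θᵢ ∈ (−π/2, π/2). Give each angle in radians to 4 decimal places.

θ₁ = 0.2612, θ₂ = 0.6978, θ₃ = -0.2622

rotate P by −φ1: (-0.0008, -0.0931, -0.3900)
  A=0.1508, B=-0.3900, C=(l²−L²−A²−y'²−z²)/(2L)=0.0450
  √(A²+B²)=0.4181;  θ1 = -1.2018+1.4631 ≈ 0.2612
rotate P by −φ2: (-0.0802, 0.0472, -0.3900)
  A cos θ + B sin θ = C:  0.2302·cos θ + -0.3900·sin θ = -0.0742
  √(A²+B²)=0.4529;  θ2 = -1.0375+1.7353 ≈ 0.6978
rotate P by −φ3: (0.0810, 0.0459, -0.3900)
  A cos θ + B sin θ = C:  0.0690·cos θ + -0.3900·sin θ = 0.1677
  θ3 = atan2(B,A) + arccos(C/0.3961) = -0.2622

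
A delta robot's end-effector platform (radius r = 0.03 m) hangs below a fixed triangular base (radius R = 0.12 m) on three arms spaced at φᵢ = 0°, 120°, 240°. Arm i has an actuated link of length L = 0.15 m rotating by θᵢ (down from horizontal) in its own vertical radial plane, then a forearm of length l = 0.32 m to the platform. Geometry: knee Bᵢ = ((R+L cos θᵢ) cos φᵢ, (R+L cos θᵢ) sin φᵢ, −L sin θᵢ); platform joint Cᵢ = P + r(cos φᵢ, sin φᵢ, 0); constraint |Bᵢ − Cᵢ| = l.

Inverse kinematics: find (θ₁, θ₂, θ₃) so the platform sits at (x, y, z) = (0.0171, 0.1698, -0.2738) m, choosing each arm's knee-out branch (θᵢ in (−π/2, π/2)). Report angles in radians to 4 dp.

rotate P by −φ1: (0.0171, 0.1698, -0.2738)
  A=0.0729, B=-0.2738, C=(l²−L²−A²−y'²−z²)/(2L)=-0.0974
  γ=atan2(-0.2738,0.0729)=-1.3106;  ψ=arccos(-0.3437)=1.9216;  θ1=γ+ψ≈0.6110
φ2=120.0° → target in arm frame (0.1385, -0.0997)
  e−x'=-0.0485;  (l²−L²−(e−x')²−y'²−z²)/2L = -0.0245
  γ=atan2(-0.2738,-0.0485)=-1.7461;  ψ=arccos(-0.0882)=1.6591;  θ2=γ+ψ≈-0.0870
arm 3 (φ=240.0°): x'=-0.1556, y'=-0.0701
  e−x'=0.2456;  (l²−L²−(e−x')²−y'²−z²)/2L = -0.2010
  √(A²+B²)=0.3678;  θ3 = -0.8396+2.1489 ≈ 1.3093

θ₁ = 0.6110, θ₂ = -0.0870, θ₃ = 1.3093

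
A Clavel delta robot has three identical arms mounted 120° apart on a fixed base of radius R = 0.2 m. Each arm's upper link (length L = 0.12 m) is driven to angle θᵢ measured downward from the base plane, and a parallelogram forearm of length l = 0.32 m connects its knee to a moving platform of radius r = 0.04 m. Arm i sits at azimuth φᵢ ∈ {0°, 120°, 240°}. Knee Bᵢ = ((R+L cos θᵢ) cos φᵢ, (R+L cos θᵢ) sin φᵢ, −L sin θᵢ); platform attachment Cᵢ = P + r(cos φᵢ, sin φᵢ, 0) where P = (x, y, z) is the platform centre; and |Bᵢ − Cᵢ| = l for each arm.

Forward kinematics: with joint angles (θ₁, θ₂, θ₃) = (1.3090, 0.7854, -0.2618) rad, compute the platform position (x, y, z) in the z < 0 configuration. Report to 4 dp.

(-0.0972, -0.0685, -0.2367)

O1 = (0.1911·cos0.0°, 0.1911·sin0.0°, -0.1159) = (0.1911, 0.0000, -0.1159)
φ2=120.0°: virtual centre (-0.1224, 0.2120, -0.0849), radius l
φ3=240.0°: virtual centre (-0.1380, -0.2389, 0.0311), radius l
subtract pairs → two planes through P
plane₁₂: -0.6270x+0.4241y+0.0621z = 0.0172
Cramer: x(z) = -0.0341+0.2667z;  y(z) = -0.0098+0.2478z
into |P−O₁|² = l²: 1.1326z² + 0.1068z + -0.0382 = 0;  Δ = 0.1843;  z = -0.2367 or 0.1424 → z<0 root = -0.2367
x = -0.0972, y = -0.0685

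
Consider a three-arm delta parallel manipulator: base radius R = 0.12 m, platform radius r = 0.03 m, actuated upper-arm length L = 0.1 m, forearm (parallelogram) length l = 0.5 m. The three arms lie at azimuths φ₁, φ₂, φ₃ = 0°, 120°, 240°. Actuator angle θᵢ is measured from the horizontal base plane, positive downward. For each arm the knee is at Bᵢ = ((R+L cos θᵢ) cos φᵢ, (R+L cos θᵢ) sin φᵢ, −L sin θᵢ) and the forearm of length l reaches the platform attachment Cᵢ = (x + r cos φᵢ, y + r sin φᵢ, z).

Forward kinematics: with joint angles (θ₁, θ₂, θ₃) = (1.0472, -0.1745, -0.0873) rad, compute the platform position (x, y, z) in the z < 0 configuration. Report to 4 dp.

S1 = (0.1400·cos0.0°, 0.1400·sin0.0°, -0.0866) = (0.1400, 0.0000, -0.0866)
φ2=120.0°: virtual centre (-0.0942, 0.1632, 0.0174), radius l
φ3=240.0°: virtual centre (-0.0948, -0.1642, 0.0087), radius l
|S₂|²−|S₁|² = 0.0087;  |S₃|²−|S₁|² = 0.0089
plane₁₂: -0.4685x+0.3265y+0.2079z = 0.0087
det = 0.3072;  x = -0.0188+0.4249z,  y = -0.0003+-0.0271z
quadratic in z: (1.1813)z²+(0.0382)z+(-0.2173)=0, √Δ=1.0140 → z ∈ {-0.4454, 0.4130}; z = -0.4454 (taking z<0)
x = -0.2081, y = 0.0118

(-0.2081, 0.0118, -0.4454)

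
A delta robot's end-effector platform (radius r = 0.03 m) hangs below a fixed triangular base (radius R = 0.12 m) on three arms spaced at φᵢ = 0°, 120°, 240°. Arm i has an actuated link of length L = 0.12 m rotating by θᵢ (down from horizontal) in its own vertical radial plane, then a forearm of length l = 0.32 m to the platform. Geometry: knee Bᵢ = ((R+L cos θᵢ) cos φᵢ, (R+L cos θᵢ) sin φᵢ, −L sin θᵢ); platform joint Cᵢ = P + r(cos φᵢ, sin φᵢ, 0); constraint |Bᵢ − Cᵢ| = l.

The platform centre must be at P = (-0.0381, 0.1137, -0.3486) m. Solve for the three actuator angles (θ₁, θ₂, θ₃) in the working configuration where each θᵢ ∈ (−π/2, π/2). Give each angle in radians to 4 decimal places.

θ₁ = 1.1349, θ₂ = 0.3494, θ₃ = 1.3091

arm 1 (φ=0.0°): x'=-0.0381, y'=0.1137
  e−x'=0.1281;  (l²−L²−(e−x')²−y'²−z²)/2L = -0.2619
  γ=atan2(-0.3486,0.1281)=-1.2186;  ψ=arccos(-0.7052)=2.3535;  θ1=γ+ψ≈1.1349
φ2=120.0° → target in arm frame (0.1175, -0.0239)
  A=-0.0275, B=-0.3486, C=(l²−L²−A²−y'²−z²)/(2L)=-0.1452
  γ=atan2(-0.3486,-0.0275)=-1.6496;  ψ=arccos(-0.4152)=1.9990;  θ2=γ+ψ≈0.3494
φ3=240.0° → target in arm frame (-0.0794, -0.0898)
  A cos θ + B sin θ = C:  0.1694·cos θ + -0.3486·sin θ = -0.2929
  θ3 = atan2(B,A) + arccos(C/0.3876) = 1.3091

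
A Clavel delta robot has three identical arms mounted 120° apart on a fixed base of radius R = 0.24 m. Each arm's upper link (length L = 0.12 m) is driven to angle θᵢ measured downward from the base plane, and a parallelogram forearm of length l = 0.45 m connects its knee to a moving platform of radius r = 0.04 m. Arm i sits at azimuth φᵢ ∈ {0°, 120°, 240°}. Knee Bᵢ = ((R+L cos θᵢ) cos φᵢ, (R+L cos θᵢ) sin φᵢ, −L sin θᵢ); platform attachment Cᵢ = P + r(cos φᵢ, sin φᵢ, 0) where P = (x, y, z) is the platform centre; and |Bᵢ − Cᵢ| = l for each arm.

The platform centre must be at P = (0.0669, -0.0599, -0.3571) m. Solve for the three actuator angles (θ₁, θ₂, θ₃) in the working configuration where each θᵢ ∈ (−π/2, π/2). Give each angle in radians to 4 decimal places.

rotate P by −φ1: (0.0669, -0.0599, -0.3571)
  A=0.1331, B=-0.3571, C=(l²−L²−A²−y'²−z²)/(2L)=0.1636
  √(A²+B²)=0.3811;  θ1 = -1.2140+1.1269 ≈ -0.0871
arm 2 (φ=120.0°): x'=-0.0853, y'=-0.0280
  A cos θ + B sin θ = C:  0.2853·cos θ + -0.3571·sin θ = -0.0901
  γ=atan2(-0.3571,0.2853)=-0.8967;  ψ=arccos(-0.1970)=1.7691;  θ2=γ+ψ≈0.8725
rotate P by −φ3: (0.0184, 0.0879, -0.3571)
  e−x'=0.1816;  (l²−L²−(e−x')²−y'²−z²)/2L = 0.0829
  γ=atan2(-0.3571,0.1816)=-1.1004;  ψ=arccos(0.2068)=1.3625;  θ3=γ+ψ≈0.2621

θ₁ = -0.0871, θ₂ = 0.8725, θ₃ = 0.2621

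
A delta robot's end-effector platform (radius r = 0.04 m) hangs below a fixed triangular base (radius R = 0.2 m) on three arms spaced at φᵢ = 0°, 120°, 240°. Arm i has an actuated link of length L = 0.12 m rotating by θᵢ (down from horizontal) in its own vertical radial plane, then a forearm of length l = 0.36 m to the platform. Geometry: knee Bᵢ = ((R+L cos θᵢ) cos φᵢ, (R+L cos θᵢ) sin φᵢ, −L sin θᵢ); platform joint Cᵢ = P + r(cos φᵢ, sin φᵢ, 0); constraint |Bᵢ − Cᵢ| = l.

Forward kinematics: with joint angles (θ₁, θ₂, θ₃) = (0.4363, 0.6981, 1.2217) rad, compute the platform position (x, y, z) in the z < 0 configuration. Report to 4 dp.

(0.0601, 0.0554, -0.3388)

O1 = (0.2688·cos0.0°, 0.2688·sin0.0°, -0.0507) = (0.2688, 0.0000, -0.0507)
arm 2 at φ=120.0°: (R−r)+L cos θ2 = 0.2519;  O2 = (-0.1260, 0.2182, -0.0771)
φ3=240.0°: virtual centre (-0.1005, -0.1741, -0.1128), radius l
|O₂|²−|O₁|² = -0.0054;  |O₃|²−|O₁|² = -0.0217
[-0.7894 0.4364 -0.0528]·P = -0.0054;  [-0.7386 -0.3482 -0.1241]·P = -0.0217
det = 0.5972;  x = 0.0190+-0.1215z,  y = 0.0220+-0.0987z
into |P−O₁|² = l²: 1.0245z² + 0.1578z + -0.0642 = 0;  Δ = 0.2878;  z = -0.3388 or 0.1848 → z<0 root = -0.3388
x = 0.0601, y = 0.0554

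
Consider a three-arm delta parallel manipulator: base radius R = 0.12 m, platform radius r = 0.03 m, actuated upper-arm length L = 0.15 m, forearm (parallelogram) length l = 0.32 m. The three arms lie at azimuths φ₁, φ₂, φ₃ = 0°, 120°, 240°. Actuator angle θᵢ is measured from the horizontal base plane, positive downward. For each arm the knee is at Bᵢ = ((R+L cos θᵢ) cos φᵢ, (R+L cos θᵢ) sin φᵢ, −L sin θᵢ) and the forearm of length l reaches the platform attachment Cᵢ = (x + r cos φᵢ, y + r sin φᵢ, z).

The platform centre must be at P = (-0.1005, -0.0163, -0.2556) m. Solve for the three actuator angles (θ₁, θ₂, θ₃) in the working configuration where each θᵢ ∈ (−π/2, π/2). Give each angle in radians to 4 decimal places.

θ₁ = 0.8725, θ₂ = 0.1744, θ₃ = 0.0000

arm 1 (φ=0.0°): x'=-0.1005, y'=-0.0163
  e−x'=0.1905;  (l²−L²−(e−x')²−y'²−z²)/2L = -0.0733
  θ1 = atan2(B,A) + arccos(C/0.3188) = 0.8725
φ2=120.0° → target in arm frame (0.0361, 0.0952)
  e−x'=0.0539;  (l²−L²−(e−x')²−y'²−z²)/2L = 0.0087
  √(A²+B²)=0.2612;  θ2 = -1.3631+1.5375 ≈ 0.1744
arm 3 (φ=240.0°): x'=0.0644, y'=-0.0789
  A cos θ + B sin θ = C:  0.0256·cos θ + -0.2556·sin θ = 0.0256
  γ=atan2(-0.2556,0.0256)=-1.4708;  ψ=arccos(0.0998)=1.4709;  θ3=γ+ψ≈0.0000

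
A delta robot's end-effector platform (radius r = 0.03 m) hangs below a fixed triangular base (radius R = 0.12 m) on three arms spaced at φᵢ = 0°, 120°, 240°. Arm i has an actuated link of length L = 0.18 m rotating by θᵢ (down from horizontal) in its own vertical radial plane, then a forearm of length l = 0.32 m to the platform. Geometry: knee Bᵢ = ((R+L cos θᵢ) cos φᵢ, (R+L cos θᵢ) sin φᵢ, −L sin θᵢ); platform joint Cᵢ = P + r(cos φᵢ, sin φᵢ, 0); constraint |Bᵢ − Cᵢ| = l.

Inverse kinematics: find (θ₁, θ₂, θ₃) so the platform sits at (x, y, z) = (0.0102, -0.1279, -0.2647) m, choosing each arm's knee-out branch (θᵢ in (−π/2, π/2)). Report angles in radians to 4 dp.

arm 1 (φ=0.0°): x'=0.0102, y'=-0.1279
  A=0.0798, B=-0.2647, C=(l²−L²−A²−y'²−z²)/(2L)=-0.0633
  √(A²+B²)=0.2765;  θ1 = -1.2780+1.8019 ≈ 0.5239
arm 2 (φ=120.0°): x'=-0.1159, y'=0.0551
  A=0.2059, B=-0.2647, C=(l²−L²−A²−y'²−z²)/(2L)=-0.1263
  √(A²+B²)=0.3353;  θ2 = -0.9098+1.9571 ≈ 1.0473
arm 3 (φ=240.0°): x'=0.1057, y'=0.0728
  e−x'=-0.0157;  (l²−L²−(e−x')²−y'²−z²)/2L = -0.0156
  θ3 = atan2(B,A) + arccos(C/0.2652) = -0.0003

θ₁ = 0.5239, θ₂ = 1.0473, θ₃ = -0.0003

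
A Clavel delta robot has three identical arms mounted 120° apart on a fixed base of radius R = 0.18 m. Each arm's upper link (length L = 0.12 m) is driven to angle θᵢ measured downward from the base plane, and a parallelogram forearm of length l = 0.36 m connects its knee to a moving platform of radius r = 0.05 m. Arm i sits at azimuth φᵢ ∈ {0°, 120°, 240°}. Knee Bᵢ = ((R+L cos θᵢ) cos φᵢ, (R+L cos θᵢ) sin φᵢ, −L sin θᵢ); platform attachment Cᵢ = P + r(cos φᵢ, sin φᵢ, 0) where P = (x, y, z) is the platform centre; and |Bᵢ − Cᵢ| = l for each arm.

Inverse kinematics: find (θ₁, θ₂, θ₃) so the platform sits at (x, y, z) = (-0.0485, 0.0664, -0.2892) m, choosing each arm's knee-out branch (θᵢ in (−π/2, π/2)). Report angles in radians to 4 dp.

θ₁ = 0.6107, θ₂ = -0.2619, θ₃ = 0.5232

φ1=0.0° → target in arm frame (-0.0485, 0.0664)
  A cos θ + B sin θ = C:  0.1785·cos θ + -0.2892·sin θ = -0.0196
  θ1 = atan2(B,A) + arccos(C/0.3399) = 0.6107
rotate P by −φ2: (0.0818, 0.0088, -0.2892)
  A cos θ + B sin θ = C:  0.0482·cos θ + -0.2892·sin θ = 0.1215
  γ=atan2(-0.2892,0.0482)=-1.4055;  ψ=arccos(0.4144)=1.1435;  θ2=γ+ψ≈-0.2619
φ3=240.0° → target in arm frame (-0.0333, -0.0752)
  A=0.1633, B=-0.2892, C=(l²−L²−A²−y'²−z²)/(2L)=-0.0031
  γ=atan2(-0.2892,0.1633)=-1.0569;  ψ=arccos(-0.0093)=1.5801;  θ3=γ+ψ≈0.5232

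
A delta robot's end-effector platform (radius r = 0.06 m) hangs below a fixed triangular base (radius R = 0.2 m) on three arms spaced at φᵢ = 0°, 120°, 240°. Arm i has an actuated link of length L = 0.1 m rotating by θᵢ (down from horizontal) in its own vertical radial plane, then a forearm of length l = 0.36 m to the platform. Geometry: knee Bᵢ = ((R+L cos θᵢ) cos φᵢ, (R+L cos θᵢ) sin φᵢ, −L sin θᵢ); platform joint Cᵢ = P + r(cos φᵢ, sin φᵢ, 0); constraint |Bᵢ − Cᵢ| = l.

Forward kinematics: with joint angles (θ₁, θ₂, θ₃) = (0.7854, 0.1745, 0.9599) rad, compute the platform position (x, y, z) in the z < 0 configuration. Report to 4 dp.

arm 1 at φ=0.0°: e+L cos θ1 = 0.2107;  O1 = (0.2107, 0.0000, -0.0707)
φ2=120.0°: virtual centre (-0.1192, 0.2065, -0.0174), radius l
arm 3 at φ=240.0°: e+L cos θ3 = 0.1974;  O3 = (-0.0987, -0.1709, -0.0819)
|O₂|²−|O₁|² = 0.0078;  |O₃|²−|O₁|² = -0.0037
[-0.6599 0.4131 0.1067]·P = 0.0078;  [-0.6188 -0.3418 -0.0224]·P = -0.0037
det = 0.4812;  x = -0.0023+0.0566z,  y = 0.0151+-0.1679z
quadratic in z: (1.0314)z²+(0.1122)z+(-0.0790)=0, √Δ=0.5818 → z ∈ {-0.3365, 0.2276}; z = -0.3365 (taking z<0)
x = -0.0213, y = 0.0716

(-0.0213, 0.0716, -0.3365)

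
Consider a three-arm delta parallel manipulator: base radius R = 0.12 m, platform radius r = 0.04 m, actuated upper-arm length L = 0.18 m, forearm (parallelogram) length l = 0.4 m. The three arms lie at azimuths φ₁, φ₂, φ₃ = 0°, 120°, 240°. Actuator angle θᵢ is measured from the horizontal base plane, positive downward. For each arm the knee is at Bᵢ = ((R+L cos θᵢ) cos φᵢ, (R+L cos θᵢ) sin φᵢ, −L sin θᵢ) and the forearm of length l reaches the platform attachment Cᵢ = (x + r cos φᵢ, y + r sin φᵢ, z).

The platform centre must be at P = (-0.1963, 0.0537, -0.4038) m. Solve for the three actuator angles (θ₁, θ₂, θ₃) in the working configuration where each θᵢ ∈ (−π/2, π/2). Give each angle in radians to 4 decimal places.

φ1=0.0° → target in arm frame (-0.1963, 0.0537)
  e−x'=0.2763;  (l²−L²−(e−x')²−y'²−z²)/2L = -0.3186
  θ1 = atan2(B,A) + arccos(C/0.4893) = 1.3091
rotate P by −φ2: (0.1447, 0.1432, -0.4038)
  A=-0.0647, B=-0.4038, C=(l²−L²−A²−y'²−z²)/(2L)=-0.1670
  θ2 = atan2(B,A) + arccos(C/0.4089) = 0.2619
φ3=240.0° → target in arm frame (0.0516, -0.1969)
  A=0.0284, B=-0.4038, C=(l²−L²−A²−y'²−z²)/(2L)=-0.2084
  √(A²+B²)=0.4048;  θ3 = -1.5007+2.1115 ≈ 0.6108

θ₁ = 1.3091, θ₂ = 0.2619, θ₃ = 0.6108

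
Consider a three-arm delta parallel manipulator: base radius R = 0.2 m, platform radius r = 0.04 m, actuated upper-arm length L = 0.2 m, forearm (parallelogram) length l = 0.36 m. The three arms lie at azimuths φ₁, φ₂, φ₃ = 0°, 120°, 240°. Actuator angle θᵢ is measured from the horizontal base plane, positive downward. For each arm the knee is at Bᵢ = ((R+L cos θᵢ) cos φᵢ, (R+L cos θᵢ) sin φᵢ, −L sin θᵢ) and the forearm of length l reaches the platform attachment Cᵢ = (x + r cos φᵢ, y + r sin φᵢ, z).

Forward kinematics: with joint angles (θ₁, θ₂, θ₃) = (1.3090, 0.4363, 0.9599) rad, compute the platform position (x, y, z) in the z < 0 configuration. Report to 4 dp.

(-0.1036, 0.0661, -0.3537)

φ1=0.0°: virtual centre (0.2118, 0.0000, -0.1932), radius l
φ2=120.0°: virtual centre (-0.1706, 0.2955, -0.0845), radius l
arm 3 at φ=240.0°: (R−r)+L cos θ3 = 0.2747;  S3 = (-0.1374, -0.2379, -0.1638)
|S₂|²−|S₁|² = 0.0414;  |S₃|²−|S₁|² = 0.0201
linear system: -0.7648x+0.5911y = 0.0414−0.2173z; -0.6982x+-0.4758y = 0.0201−0.0587z
Cramer: x(z) = -0.0407+0.1778z;  y(z) = 0.0174-0.1376z
into |P−S₁|² = l²: 1.0506z² + 0.2918z + -0.0282 = 0;  Δ = 0.2037;  z = -0.3537 or 0.0760 → z<0 root = -0.3537
x = -0.1036, y = 0.0661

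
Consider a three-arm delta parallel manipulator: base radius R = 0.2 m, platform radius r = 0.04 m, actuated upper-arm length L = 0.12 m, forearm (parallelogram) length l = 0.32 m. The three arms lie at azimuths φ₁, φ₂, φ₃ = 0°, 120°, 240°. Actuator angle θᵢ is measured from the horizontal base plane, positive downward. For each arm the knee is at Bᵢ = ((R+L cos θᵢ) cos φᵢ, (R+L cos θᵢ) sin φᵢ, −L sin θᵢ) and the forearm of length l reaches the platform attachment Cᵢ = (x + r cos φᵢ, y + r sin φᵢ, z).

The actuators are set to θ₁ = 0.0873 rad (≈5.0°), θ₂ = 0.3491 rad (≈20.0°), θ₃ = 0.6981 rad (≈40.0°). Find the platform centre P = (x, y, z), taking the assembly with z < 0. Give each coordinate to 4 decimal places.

centre 1 = (0.2795·cos0.0°, 0.2795·sin0.0°, -0.0105) = (0.2795, 0.0000, -0.0105)
arm 2 at φ=120.0°: e+L cos θ2 = 0.2728;  centre 2 = (-0.1364, 0.2362, -0.0410)
centre 3 = (0.2519·cos240.0°, 0.2519·sin240.0°, -0.0771) = (-0.1260, -0.2182, -0.0771)
subtract pairs → two planes through P
plane₁₂: -0.8318x+0.4724y+-0.0612z = -0.0022
det = 0.7461;  x = 0.0069+-0.1202z,  y = 0.0075+-0.0822z
sphere 1 gives Az²+Bz+C=0 with A=1.0212, B=0.0852, C=-0.0279;  B²−4AC=0.1212;  roots -0.2122, 0.1287;  negative root z = -0.2122
x = 0.0324, y = 0.0249

(0.0324, 0.0249, -0.2122)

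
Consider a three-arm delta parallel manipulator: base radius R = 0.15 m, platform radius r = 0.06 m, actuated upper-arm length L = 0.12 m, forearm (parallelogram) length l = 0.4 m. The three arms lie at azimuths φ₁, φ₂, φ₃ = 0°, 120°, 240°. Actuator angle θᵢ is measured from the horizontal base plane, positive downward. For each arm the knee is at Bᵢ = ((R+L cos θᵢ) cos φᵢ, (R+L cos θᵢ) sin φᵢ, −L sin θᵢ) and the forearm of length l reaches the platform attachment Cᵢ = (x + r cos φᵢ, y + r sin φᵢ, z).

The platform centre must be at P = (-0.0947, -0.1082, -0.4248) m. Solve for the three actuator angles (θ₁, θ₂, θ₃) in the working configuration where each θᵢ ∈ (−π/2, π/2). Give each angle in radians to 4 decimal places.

arm 1 (φ=0.0°): x'=-0.0947, y'=-0.1082
  A=0.1847, B=-0.4248, C=(l²−L²−A²−y'²−z²)/(2L)=-0.3362
  θ1 = atan2(B,A) + arccos(C/0.4632) = 1.2222
rotate P by −φ2: (-0.0464, 0.1361, -0.4248)
  A=0.1364, B=-0.4248, C=(l²−L²−A²−y'²−z²)/(2L)=-0.2999
  θ2 = atan2(B,A) + arccos(C/0.4461) = 1.0477
φ3=240.0° → target in arm frame (0.1411, -0.0279)
  e−x'=-0.0511;  (l²−L²−(e−x')²−y'²−z²)/2L = -0.1593
  θ3 = atan2(B,A) + arccos(C/0.4279) = 0.2620

θ₁ = 1.2222, θ₂ = 1.0477, θ₃ = 0.2620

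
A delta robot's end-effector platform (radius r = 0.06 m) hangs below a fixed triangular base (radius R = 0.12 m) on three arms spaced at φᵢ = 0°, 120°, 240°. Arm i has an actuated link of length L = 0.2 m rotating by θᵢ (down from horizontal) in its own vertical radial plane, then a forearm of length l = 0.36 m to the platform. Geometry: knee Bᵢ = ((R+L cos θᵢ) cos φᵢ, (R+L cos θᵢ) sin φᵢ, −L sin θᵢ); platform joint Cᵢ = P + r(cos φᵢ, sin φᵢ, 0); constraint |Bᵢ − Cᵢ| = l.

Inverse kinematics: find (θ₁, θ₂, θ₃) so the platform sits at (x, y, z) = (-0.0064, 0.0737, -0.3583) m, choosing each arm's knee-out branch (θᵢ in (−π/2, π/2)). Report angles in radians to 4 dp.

θ₁ = 0.5233, θ₂ = 0.2618, θ₃ = 0.6979

arm 1 (φ=0.0°): x'=-0.0064, y'=0.0737
  A cos θ + B sin θ = C:  0.0664·cos θ + -0.3583·sin θ = -0.1215
  √(A²+B²)=0.3644;  θ1 = -1.3876+1.9109 ≈ 0.5233
rotate P by −φ2: (0.0670, -0.0313, -0.3583)
  A=-0.0070, B=-0.3583, C=(l²−L²−A²−y'²−z²)/(2L)=-0.0995
  √(A²+B²)=0.3584;  θ2 = -1.5904+1.8522 ≈ 0.2618
φ3=240.0° → target in arm frame (-0.0606, -0.0424)
  A=0.1206, B=-0.3583, C=(l²−L²−A²−y'²−z²)/(2L)=-0.1378
  θ3 = atan2(B,A) + arccos(C/0.3781) = 0.6979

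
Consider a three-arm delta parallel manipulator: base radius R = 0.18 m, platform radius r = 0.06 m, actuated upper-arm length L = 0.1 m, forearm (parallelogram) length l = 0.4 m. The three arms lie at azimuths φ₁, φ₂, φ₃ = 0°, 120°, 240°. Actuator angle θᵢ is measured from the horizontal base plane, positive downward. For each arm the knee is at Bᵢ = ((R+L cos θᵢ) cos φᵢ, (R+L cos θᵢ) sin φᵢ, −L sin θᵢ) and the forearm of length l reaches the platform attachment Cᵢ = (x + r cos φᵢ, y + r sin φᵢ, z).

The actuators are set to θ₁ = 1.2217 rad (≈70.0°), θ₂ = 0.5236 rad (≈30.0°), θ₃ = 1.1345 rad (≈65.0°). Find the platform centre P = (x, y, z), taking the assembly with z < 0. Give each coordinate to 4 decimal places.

arm 1 at φ=0.0°: e+L cos θ1 = 0.1542;  S1 = (0.1542, 0.0000, -0.0940)
φ2=120.0°: virtual centre (-0.1033, 0.1789, -0.0500), radius l
arm 3 at φ=240.0°: e+L cos θ3 = 0.1623;  S3 = (-0.0811, -0.1405, -0.0906)
|S₂|²−|S₁|² = 0.0126;  |S₃|²−|S₁|² = 0.0019
[-0.5150 0.3578 0.0879]·P = 0.0126;  [-0.4707 -0.2810 0.0067]·P = 0.0019
det = 0.3132;  x = -0.0135+0.0865z,  y = 0.0157+-0.1212z
sphere 1 gives Az²+Bz+C=0 with A=1.0222, B=0.1551, C=-0.1228;  B²−4AC=0.5261;  roots -0.4307, 0.2789;  negative root z = -0.4307
x = -0.0508, y = 0.0679

(-0.0508, 0.0679, -0.4307)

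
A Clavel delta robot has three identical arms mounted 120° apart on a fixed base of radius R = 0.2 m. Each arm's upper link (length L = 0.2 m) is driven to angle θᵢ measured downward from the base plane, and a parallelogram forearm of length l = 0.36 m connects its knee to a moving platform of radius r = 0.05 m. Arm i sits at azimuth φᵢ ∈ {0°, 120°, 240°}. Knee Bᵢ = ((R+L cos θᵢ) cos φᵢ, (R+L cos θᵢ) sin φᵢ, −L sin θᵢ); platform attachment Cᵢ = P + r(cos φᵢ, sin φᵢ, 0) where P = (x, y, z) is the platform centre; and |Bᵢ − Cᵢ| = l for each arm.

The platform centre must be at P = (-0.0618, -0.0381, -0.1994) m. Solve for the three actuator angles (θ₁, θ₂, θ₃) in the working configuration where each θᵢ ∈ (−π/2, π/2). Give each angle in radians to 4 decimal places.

rotate P by −φ1: (-0.0618, -0.0381, -0.1994)
  A=0.2118, B=-0.1994, C=(l²−L²−A²−y'²−z²)/(2L)=0.0088
  θ1 = atan2(B,A) + arccos(C/0.2909) = 0.7852
arm 2 (φ=120.0°): x'=-0.0021, y'=0.0726
  A cos θ + B sin θ = C:  0.1521·cos θ + -0.1994·sin θ = 0.0536
  γ=atan2(-0.1994,0.1521)=-0.9192;  ψ=arccos(0.2137)=1.3554;  θ2=γ+ψ≈0.4362
rotate P by −φ3: (0.0639, -0.0345, -0.1994)
  e−x'=0.0861;  (l²−L²−(e−x')²−y'²−z²)/2L = 0.1031
  θ3 = atan2(B,A) + arccos(C/0.2172) = -0.0869

θ₁ = 0.7852, θ₂ = 0.4362, θ₃ = -0.0869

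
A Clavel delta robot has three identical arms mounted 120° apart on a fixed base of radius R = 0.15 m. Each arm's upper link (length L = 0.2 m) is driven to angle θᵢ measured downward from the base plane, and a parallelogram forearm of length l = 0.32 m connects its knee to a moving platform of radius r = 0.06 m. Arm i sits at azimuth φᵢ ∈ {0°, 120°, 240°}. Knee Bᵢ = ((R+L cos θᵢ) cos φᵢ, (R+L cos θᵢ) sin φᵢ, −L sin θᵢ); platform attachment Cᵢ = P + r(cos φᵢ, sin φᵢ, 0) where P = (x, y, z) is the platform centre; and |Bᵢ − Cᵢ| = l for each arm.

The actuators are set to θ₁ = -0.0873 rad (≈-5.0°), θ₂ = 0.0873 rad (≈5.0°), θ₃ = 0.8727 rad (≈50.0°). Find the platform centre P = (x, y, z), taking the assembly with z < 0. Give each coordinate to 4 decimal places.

(0.0610, 0.0788, -0.1925)

arm 1 at φ=0.0°: ρ1 = 0.2892;  O1 = (0.2892, 0.0000, 0.0174)
arm 2 at φ=120.0°: ρ2 = 0.2892;  O2 = (-0.1446, 0.2505, -0.0174)
φ3=240.0°: virtual centre (-0.1093, -0.1893, -0.1532), radius l
|O₂|²−|O₁|² = 0.0000;  |O₃|²−|O₁|² = -0.0127
linear system: -0.8677x+0.5010y = 0.0000−-0.0698z; -0.7970x+-0.3785y = -0.0127−-0.3413z
det = 0.7278;  x = 0.0088+-0.2712z,  y = 0.0152+-0.3305z
sphere 1 gives Az²+Bz+C=0 with A=1.1828, B=0.1072, C=-0.0232;  B²−4AC=0.1213;  roots -0.1925, 0.1019;  negative root z = -0.1925
x = 0.0610, y = 0.0788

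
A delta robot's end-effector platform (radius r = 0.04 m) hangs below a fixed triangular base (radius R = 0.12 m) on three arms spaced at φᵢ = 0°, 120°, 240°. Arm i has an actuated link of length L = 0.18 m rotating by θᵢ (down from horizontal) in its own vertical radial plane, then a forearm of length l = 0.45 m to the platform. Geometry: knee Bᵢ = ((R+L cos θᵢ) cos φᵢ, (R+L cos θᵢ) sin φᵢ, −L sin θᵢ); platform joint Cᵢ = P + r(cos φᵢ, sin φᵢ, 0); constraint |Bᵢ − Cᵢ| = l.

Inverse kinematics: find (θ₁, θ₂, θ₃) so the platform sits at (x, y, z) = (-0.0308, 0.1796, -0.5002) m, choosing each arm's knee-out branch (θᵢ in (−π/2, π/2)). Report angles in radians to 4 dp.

φ1=0.0° → target in arm frame (-0.0308, 0.1796)
  A=0.1108, B=-0.5002, C=(l²−L²−A²−y'²−z²)/(2L)=-0.3462
  √(A²+B²)=0.5123;  θ1 = -1.3528+2.3128 ≈ 0.9600
rotate P by −φ2: (0.1709, -0.0631, -0.5002)
  A cos θ + B sin θ = C:  -0.0909·cos θ + -0.5002·sin θ = -0.2565
  √(A²+B²)=0.5084;  θ2 = -1.7506+2.0997 ≈ 0.3491
φ3=240.0° → target in arm frame (-0.1401, -0.1165)
  e−x'=0.2201;  (l²−L²−(e−x')²−y'²−z²)/2L = -0.3948
  √(A²+B²)=0.5465;  θ3 = -1.1562+2.3781 ≈ 1.2219

θ₁ = 0.9600, θ₂ = 0.3491, θ₃ = 1.2219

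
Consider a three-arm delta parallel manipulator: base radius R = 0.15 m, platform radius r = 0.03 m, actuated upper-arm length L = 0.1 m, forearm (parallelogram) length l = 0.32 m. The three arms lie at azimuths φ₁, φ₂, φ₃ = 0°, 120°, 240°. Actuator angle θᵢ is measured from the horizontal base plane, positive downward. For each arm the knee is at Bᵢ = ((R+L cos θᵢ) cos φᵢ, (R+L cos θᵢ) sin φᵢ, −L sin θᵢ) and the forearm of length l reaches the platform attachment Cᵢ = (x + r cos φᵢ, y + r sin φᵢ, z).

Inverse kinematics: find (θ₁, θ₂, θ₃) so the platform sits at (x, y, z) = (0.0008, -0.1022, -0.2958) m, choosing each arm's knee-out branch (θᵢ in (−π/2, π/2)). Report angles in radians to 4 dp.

θ₁ = 0.6979, θ₂ = 1.2214, θ₃ = 0.0872

arm 1 (φ=0.0°): x'=0.0008, y'=-0.1022
  A cos θ + B sin θ = C:  0.1192·cos θ + -0.2958·sin θ = -0.0988
  γ=atan2(-0.2958,0.1192)=-1.1877;  ψ=arccos(-0.3097)=1.8856;  θ1=γ+ψ≈0.6979
arm 2 (φ=120.0°): x'=-0.0889, y'=0.0504
  A cos θ + B sin θ = C:  0.2089·cos θ + -0.2958·sin θ = -0.2064
  θ2 = atan2(B,A) + arccos(C/0.3621) = 1.2214
arm 3 (φ=240.0°): x'=0.0881, y'=0.0518
  A cos θ + B sin θ = C:  0.0319·cos θ + -0.2958·sin θ = 0.0060
  γ=atan2(-0.2958,0.0319)=-1.4634;  ψ=arccos(0.0202)=1.5506;  θ3=γ+ψ≈0.0872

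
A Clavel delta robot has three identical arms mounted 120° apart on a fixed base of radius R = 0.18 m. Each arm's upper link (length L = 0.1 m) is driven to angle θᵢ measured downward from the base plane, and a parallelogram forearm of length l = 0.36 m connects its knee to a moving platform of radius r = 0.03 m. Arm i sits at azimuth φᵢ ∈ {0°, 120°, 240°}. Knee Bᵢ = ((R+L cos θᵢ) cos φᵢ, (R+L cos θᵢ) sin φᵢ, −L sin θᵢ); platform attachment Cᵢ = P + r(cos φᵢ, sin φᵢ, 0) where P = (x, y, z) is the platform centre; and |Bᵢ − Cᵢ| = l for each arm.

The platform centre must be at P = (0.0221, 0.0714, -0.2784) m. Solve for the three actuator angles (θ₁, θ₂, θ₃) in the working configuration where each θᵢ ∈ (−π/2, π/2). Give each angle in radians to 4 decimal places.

rotate P by −φ1: (0.0221, 0.0714, -0.2784)
  A cos θ + B sin θ = C:  0.1279·cos θ + -0.2784·sin θ = 0.1032
  γ=atan2(-0.2784,0.1279)=-1.1401;  ψ=arccos(0.3368)=1.2273;  θ1=γ+ψ≈0.0871
arm 2 (φ=120.0°): x'=0.0508, y'=-0.0548
  A=0.0992, B=-0.2784, C=(l²−L²−A²−y'²−z²)/(2L)=0.1462
  √(A²+B²)=0.2956;  θ2 = -1.2285+1.0533 ≈ -0.1752
φ3=240.0° → target in arm frame (-0.0729, -0.0166)
  e−x'=0.2229;  (l²−L²−(e−x')²−y'²−z²)/2L = -0.0393
  γ=atan2(-0.2784,0.2229)=-0.8957;  ψ=arccos(-0.1102)=1.6812;  θ3=γ+ψ≈0.7855

θ₁ = 0.0871, θ₂ = -0.1752, θ₃ = 0.7855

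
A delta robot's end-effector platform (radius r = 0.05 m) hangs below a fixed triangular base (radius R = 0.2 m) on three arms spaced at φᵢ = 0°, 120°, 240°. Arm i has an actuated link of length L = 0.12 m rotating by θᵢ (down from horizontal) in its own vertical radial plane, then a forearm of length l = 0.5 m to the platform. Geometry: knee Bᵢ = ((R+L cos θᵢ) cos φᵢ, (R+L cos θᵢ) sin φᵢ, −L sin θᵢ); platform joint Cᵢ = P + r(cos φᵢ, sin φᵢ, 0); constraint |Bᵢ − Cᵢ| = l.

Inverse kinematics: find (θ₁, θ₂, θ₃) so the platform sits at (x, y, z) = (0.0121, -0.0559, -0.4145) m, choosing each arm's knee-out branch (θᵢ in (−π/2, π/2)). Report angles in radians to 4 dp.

θ₁ = -0.0874, θ₂ = 0.2615, θ₃ = -0.2621

φ1=0.0° → target in arm frame (0.0121, -0.0559)
  e−x'=0.1379;  (l²−L²−(e−x')²−y'²−z²)/2L = 0.1735
  θ1 = atan2(B,A) + arccos(C/0.4368) = -0.0874
rotate P by −φ2: (-0.0545, 0.0175, -0.4145)
  e−x'=0.2045;  (l²−L²−(e−x')²−y'²−z²)/2L = 0.0903
  γ=atan2(-0.4145,0.2045)=-1.1125;  ψ=arccos(0.1955)=1.3741;  θ2=γ+ψ≈0.2615
rotate P by −φ3: (0.0424, 0.0384, -0.4145)
  e−x'=0.1076;  (l²−L²−(e−x')²−y'²−z²)/2L = 0.2114
  γ=atan2(-0.4145,0.1076)=-1.3167;  ψ=arccos(0.4935)=1.0546;  θ3=γ+ψ≈-0.2621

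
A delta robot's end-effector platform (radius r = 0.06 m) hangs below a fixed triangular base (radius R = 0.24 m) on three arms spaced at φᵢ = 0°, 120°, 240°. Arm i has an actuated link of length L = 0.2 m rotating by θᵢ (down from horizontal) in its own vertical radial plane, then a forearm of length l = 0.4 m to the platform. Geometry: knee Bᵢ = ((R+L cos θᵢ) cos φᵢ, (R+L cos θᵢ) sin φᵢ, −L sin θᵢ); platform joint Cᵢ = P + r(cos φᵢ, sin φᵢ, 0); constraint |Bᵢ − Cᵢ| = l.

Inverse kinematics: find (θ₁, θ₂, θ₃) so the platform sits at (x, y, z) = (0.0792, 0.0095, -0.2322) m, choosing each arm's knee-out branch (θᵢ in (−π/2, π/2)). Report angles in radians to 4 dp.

rotate P by −φ1: (0.0792, 0.0095, -0.2322)
  A cos θ + B sin θ = C:  0.1008·cos θ + -0.2322·sin θ = 0.1396
  √(A²+B²)=0.2531;  θ1 = -1.1612+0.9867 ≈ -0.1745
rotate P by −φ2: (-0.0314, -0.0733, -0.2322)
  A cos θ + B sin θ = C:  0.2114·cos θ + -0.2322·sin θ = 0.0401
  √(A²+B²)=0.3140;  θ2 = -0.8323+1.4429 ≈ 0.6105
arm 3 (φ=240.0°): x'=-0.0478, y'=0.0638
  A cos θ + B sin θ = C:  0.2278·cos θ + -0.2322·sin θ = 0.0253
  θ3 = atan2(B,A) + arccos(C/0.3253) = 0.6982

θ₁ = -0.1745, θ₂ = 0.6105, θ₃ = 0.6982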